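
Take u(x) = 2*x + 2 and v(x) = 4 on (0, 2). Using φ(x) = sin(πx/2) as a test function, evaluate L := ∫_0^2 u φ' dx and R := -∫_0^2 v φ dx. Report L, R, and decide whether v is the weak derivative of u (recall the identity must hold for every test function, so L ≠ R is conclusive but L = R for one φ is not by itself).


LHS = -8/π, RHS = -16/π. No, v is not the weak derivative of u.

u(x) = 2*x + 2, classical derivative u'(x) = 2.
φ(x) = sin(πx/2), so φ'(x) = π*cos(π*x/2)/2.
Note φ(0) = φ(2) = 0, so the boundary term u·φ vanishes.
LHS = ∫_0^2 u(x) φ'(x) dx = ∫_0^2 (π*x*cos(π*x/2) + π*cos(π*x/2)) dx. Term by term:
  ∫_0^2 π*cos(π*x/2) dx = 0;  ∫_0^2 π*x*cos(π*x/2) dx = -8/π.
Sum: 0 − 8/π = -8/π.
So LHS = -8/π.
∫_0^2 v(x) φ(x) dx = ∫_0^2 (4*sin(π*x/2)) dx. Term by term:
  ∫_0^2 4*sin(π*x/2) dx = 16/π.
So RHS = -∫_0^2 v(x) φ(x) dx = -16/π.
LHS − RHS = 8/π ≠ 0, so the identity fails.
(For a valid weak derivative the identity must hold for EVERY test function, in particular this one. The failure shows v is NOT the weak derivative of u.)
Correct weak derivative would be u'(x) = 2.


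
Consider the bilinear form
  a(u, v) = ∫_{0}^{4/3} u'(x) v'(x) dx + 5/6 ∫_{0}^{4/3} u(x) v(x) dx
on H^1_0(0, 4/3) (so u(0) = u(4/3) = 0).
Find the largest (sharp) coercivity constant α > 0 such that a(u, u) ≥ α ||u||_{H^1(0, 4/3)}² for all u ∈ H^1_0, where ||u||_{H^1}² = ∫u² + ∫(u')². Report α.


α = (40 + 27*π^2)/(3*(16 + 9*π^2))

Coercivity of a(·,·) on H^1_0(0, 4/3) means a(u, u) ≥ α ||u||_{H^1}² for every u ∈ H^1_0.
The interval has length L = 4/3, and Poincaré/coercivity depend only on L. Here a(u, u) = ∫(u')² + (5/6)·∫u².
Here 0 < c = 5/6 < 1. The condition a(u,u) ≥ α||u||_{H^1}² reads (1−α)∫(u')² ≥ (α−c)∫u². Any admissible α is ≤ 1 (rapidly oscillating u have ∫u²/∫(u')² → 0), and α = 1 would force 0 ≥ (1−c)∫u², impossible since c < 1; so 1−α > 0. By the sharp Poincaré inequality on H^1_0 of an interval of length L, ∫(u')² ≥ (π/L)²∫u² with equality for the first sine mode sin(π(x−x₀)/L) (x₀ the left endpoint), so the inequality holds for all u iff (1−α)(π/L)² ≥ α − c, i.e. α ≤ ((π/L)² + c)/((π/L)² + 1) = (1 + c(L/π)²)/(1 + (L/π)²). With (π/L)² = 9*π^2/16 and c = 5/6, the largest admissible constant is α = ((π/L)² + c)/((π/L)² + 1).
Simplifying, α = (40 + 27*π^2)/(3*(16 + 9*π^2)).


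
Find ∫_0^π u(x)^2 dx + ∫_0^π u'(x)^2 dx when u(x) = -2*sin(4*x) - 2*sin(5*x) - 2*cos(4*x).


||u||_{H^1(0,π)}^2 = 1360/9 + 120*π

u'(x) = 8*sin(4*x) - 8*cos(4*x) - 10*cos(5*x).
Expand u² and (u')² and integrate term by term on (0, π), using: for integers n ≥ 1, ∫_0^π sin²(nx) dx = ∫_0^π cos²(nx) dx = π/2; for n ≠ n', ∫_0^π sin(nx)sin(n'x) dx = ∫_0^π cos(nx)cos(n'x) dx = 0; and by product-to-sum, ∫_0^π sin(nx)cos(n'x) dx = ½∫_0^π [sin((n+n')x) + sin((n−n')x)] dx, which is 0 when n+n' is even and 2n/(n²−n'²) when n+n' is odd (it need not vanish on (0, π)).
  u² squared terms: (-2)²·∫cos(4x)² dx = 4·π/2 = 2*π;  (-2)²·∫sin(4x)² dx = 4·π/2 = 2*π;  (-2)²·∫sin(5x)² dx = 4·π/2 = 2*π.
  u² cross terms: 2·(-2)·(-2)·∫cos(4x)·sin(4x) dx = 8·(0) = 0;  2·(-2)·(-2)·∫cos(4x)·sin(5x) dx = 8·(10/9) = 80/9;  2·(-2)·(-2)·∫sin(4x)·sin(5x) dx = 8·(0) = 0.
  So ∫_0^π u² dx = 2*π + 2*π + 2*π + 0 + 80/9 + 0 = 80/9 + 6*π.
  (u')² squared terms: (-10)²·∫cos(5x)² dx = 100·π/2 = 50*π;  (-8)²·∫cos(4x)² dx = 64·π/2 = 32*π;  (8)²·∫sin(4x)² dx = 64·π/2 = 32*π.
  (u')² cross terms: 2·(-10)·(-8)·∫cos(5x)·cos(4x) dx = 160·(0) = 0;  2·(-10)·(8)·∫cos(5x)·sin(4x) dx = -160·(-8/9) = 1280/9;  2·(-8)·(8)·∫cos(4x)·sin(4x) dx = -128·(0) = 0.
  So ∫_0^π (u')² dx = 50*π + 32*π + 32*π + 0 + 1280/9 + 0 = 1280/9 + 114*π.
||u||_{H^1}^2 = (80/9 + 6*π) + (1280/9 + 114*π) = 1360/9 + 120*π.


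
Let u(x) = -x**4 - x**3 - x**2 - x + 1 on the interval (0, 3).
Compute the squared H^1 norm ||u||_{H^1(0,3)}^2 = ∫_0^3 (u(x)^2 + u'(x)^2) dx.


||u||_{H^1}^2 = 2090199/140

The H^1 norm (squared) on an interval (0, L) is
  ||u||_{H^1}^2 = ∫_0^L u(x)^2 dx + ∫_0^L u'(x)^2 dx.
Compute u'(x) = -4*x**3 - 3*x**2 - 2*x - 1.
Then u(x)^2 = x**8 + 2*x**7 + 3*x**6 + 4*x**5 + x**4 - x**2 - 2*x + 1 and u'(x)^2 = 16*x**6 + 24*x**5 + 25*x**4 + 20*x**3 + 10*x**2 + 4*x + 1.
Integrate each monomial from 0 to 3 using ∫_0^3 c·x^n dx = c·3^(n+1)/(n+1):
  ∫_0^3 u(x)^2 dx = ∫_0^3 (x^8 + 2*x^7 + 3*x^6 + 4*x^5 + x^4 - x^2 - 2*x + 1) dx. Term by term:
    ∫_0^3 x^8 dx = 2187;  ∫_0^3 2*x^7 dx = 6561/4;  ∫_0^3 3*x^6 dx = 6561/7;
    ∫_0^3 4*x^5 dx = 486;  ∫_0^3 x^4 dx = 243/5;  ∫_0^3 -x^2 dx = -9;
    ∫_0^3 -2*x dx = -9;  ∫_0^3 1 dx = 3.
  Sum: 2187 + 6561/4 + 6561/7 + 486 + 243/5 − 9 − 9 + 3 = 739779/140.
  ∫_0^3 u'(x)^2 dx = ∫_0^3 (16*x^6 + 24*x^5 + 25*x^4 + 20*x^3 + 10*x^2 + 4*x + 1) dx. Term by term:
    ∫_0^3 16*x^6 dx = 34992/7;  ∫_0^3 24*x^5 dx = 2916;  ∫_0^3 25*x^4 dx = 1215;
    ∫_0^3 20*x^3 dx = 405;  ∫_0^3 10*x^2 dx = 90;  ∫_0^3 4*x dx = 18;
    ∫_0^3 1 dx = 3.
  Sum: 34992/7 + 2916 + 1215 + 405 + 90 + 18 + 3 = 67521/7.
Adding: ||u||_{H^1}^2 = 739779/140 + 67521/7 = 2090199/140.


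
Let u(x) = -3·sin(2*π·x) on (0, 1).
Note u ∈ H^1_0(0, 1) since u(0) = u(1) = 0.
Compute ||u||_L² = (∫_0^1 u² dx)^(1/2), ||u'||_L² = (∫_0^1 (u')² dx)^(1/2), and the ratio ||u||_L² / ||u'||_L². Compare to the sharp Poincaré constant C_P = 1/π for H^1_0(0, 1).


||u||_L² / ||u'||_L² = 1/(2*π) < C_P = 1/π.

u(x) = -3·sin(2*π·x), so u'(x) = -6*π*cos(2*π*x).
Writing u(x) = A·sin(kπx/L) with A = -3 and k = 2, use ∫_0^L sin²(kπx/L) dx = L/2 and ∫_0^L cos²(kπx/L) dx = L/2.
u² = 9·sin²(2*π·x) and (u')² = 36*π^2·cos²(2*π·x), and each of sin², cos² integrates to L/2 = 1/2 over (0, 1).
∫_0^1 u² dx = 9/2, so ||u||_L² = 3*sqrt(2)/2.
∫_0^1 (u')² dx = 18*π^2, so ||u'||_L² = 3*sqrt(2)*π.
Ratio ||u||_L² / ||u'||_L² = 1/(2*π).
Sharp Poincaré constant on H^1_0(0, 1) is C_P = L/π = 1/π, achieved by sin(π·x).
This is the k = 2 harmonic; the ratio L/(kπ) is strictly less than C_P = L/π, consistent with the sharp inequality ||u||_L² ≤ C_P ||u'||_L².


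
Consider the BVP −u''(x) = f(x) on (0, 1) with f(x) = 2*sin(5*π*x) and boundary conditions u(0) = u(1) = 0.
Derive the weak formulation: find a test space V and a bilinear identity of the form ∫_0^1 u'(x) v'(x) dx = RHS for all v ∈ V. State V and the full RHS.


V = H^1_0(0, 1) (so v(0) = v(1) = 0); weak form: ∫_0^1 u'v' dx = ∫_0^1 (2*sin(5*π*x)) v dx for all v ∈ V.

Multiply both sides by a test function v and integrate from 0 to 1:
  ∫_0^1 −u''(x) v(x) dx = ∫_0^1 f(x) v(x) dx.
Integrate the LHS by parts once:
  ∫_0^1 −u'' v dx = −[u'(x) v(x)]_0^1 + ∫_0^1 u'(x) v'(x) dx.
Thus ∫_0^1 u'(x) v'(x) dx = ∫_0^1 f(x) v(x) dx + [u'(x) v(x)]_0^1.
Choose V so that boundary terms are either known or forced to vanish.
u is Dirichlet: u(0) = u(1) = 0. Let V = H^1_0(0, 1); then v(0) = v(1) = 0, and [u' v]_0^1 = 0.
Weak formulation: find u (satisfying any essential BC) such that ∫_0^1 u'(x) v'(x) dx = ∫_0^1 f v dx for all v ∈ V.
Substituting f(x) = 2*sin(5*π*x), the right-hand side is ∫_0^1 (2*sin(5*π*x)) v dx.


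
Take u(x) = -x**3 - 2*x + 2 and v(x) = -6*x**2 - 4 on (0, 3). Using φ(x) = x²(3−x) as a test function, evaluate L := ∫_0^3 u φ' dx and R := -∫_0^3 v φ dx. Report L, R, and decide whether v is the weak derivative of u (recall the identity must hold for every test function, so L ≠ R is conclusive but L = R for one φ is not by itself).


LHS = 432/5, RHS = 864/5. No, v is not the weak derivative of u.

u(x) = -x**3 - 2*x + 2, classical derivative u'(x) = -3*x**2 - 2.
φ(x) = x²(3−x), so φ'(x) = 3*x*(2 - x).
Note φ(0) = φ(3) = 0, so the boundary term u·φ vanishes.
LHS = ∫_0^3 u(x) φ'(x) dx = ∫_0^3 (3*x^5 - 6*x^4 + 6*x^3 - 18*x^2 + 12*x) dx. Term by term:
  ∫_0^3 3*x^5 dx = 729/2;  ∫_0^3 -6*x^4 dx = -1458/5;  ∫_0^3 6*x^3 dx = 243/2;
  ∫_0^3 -18*x^2 dx = -162;  ∫_0^3 12*x dx = 54.
Sum: 729/2 − 1458/5 + 243/2 − 162 + 54 = 432/5.
So LHS = 432/5.
∫_0^3 v(x) φ(x) dx = ∫_0^3 (6*x^5 - 18*x^4 + 4*x^3 - 12*x^2) dx. Term by term:
  ∫_0^3 6*x^5 dx = 729;  ∫_0^3 -18*x^4 dx = -4374/5;  ∫_0^3 4*x^3 dx = 81;
  ∫_0^3 -12*x^2 dx = -108.
Sum: 729 − 4374/5 + 81 − 108 = -864/5.
So RHS = -∫_0^3 v(x) φ(x) dx = 864/5.
LHS − RHS = -432/5 ≠ 0, so the identity fails.
(For a valid weak derivative the identity must hold for EVERY test function, in particular this one. The failure shows v is NOT the weak derivative of u.)
Correct weak derivative would be u'(x) = -3*x**2 - 2.


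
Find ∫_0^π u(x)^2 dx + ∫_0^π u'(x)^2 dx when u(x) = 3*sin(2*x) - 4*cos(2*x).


||u||_{H^1(0,π)}^2 = 125*π/2

u'(x) = 8*sin(2*x) + 6*cos(2*x).
Expand u² and (u')² and integrate term by term on (0, π), using: for integers n ≥ 1, ∫_0^π sin²(nx) dx = ∫_0^π cos²(nx) dx = π/2; for n ≠ n', ∫_0^π sin(nx)sin(n'x) dx = ∫_0^π cos(nx)cos(n'x) dx = 0; and by product-to-sum, ∫_0^π sin(nx)cos(n'x) dx = ½∫_0^π [sin((n+n')x) + sin((n−n')x)] dx, which is 0 when n+n' is even and 2n/(n²−n'²) when n+n' is odd (it need not vanish on (0, π)).
  u² squared terms: (-4)²·∫cos(2x)² dx = 16·π/2 = 8*π;  (3)²·∫sin(2x)² dx = 9·π/2 = 9*π/2.
  u² cross terms: 2·(-4)·(3)·∫cos(2x)·sin(2x) dx = -24·(0) = 0.
  So ∫_0^π u² dx = 8*π + 9*π/2 + 0 = 25*π/2.
  (u')² squared terms: (6)²·∫cos(2x)² dx = 36·π/2 = 18*π;  (8)²·∫sin(2x)² dx = 64·π/2 = 32*π.
  (u')² cross terms: 2·(6)·(8)·∫cos(2x)·sin(2x) dx = 96·(0) = 0.
  So ∫_0^π (u')² dx = 18*π + 32*π + 0 = 50*π.
||u||_{H^1}^2 = (25*π/2) + (50*π) = 125*π/2.


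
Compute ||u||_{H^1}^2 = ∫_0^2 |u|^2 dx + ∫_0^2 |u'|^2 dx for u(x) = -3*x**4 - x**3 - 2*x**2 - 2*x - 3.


||u||_{H^1}^2 = 206334/35

The H^1 norm (squared) on an interval (0, L) is
  ||u||_{H^1}^2 = ∫_0^L u(x)^2 dx + ∫_0^L u'(x)^2 dx.
Compute u'(x) = -12*x**3 - 3*x**2 - 4*x - 2.
Then u(x)^2 = 9*x**8 + 6*x**7 + 13*x**6 + 16*x**5 + 26*x**4 + 14*x**3 + 16*x**2 + 12*x + 9 and u'(x)^2 = 144*x**6 + 72*x**5 + 105*x**4 + 72*x**3 + 28*x**2 + 16*x + 4.
Integrate each monomial from 0 to 2 using ∫_0^2 c·x^n dx = c·2^(n+1)/(n+1):
  ∫_0^2 u(x)^2 dx = ∫_0^2 (9*x^8 + 6*x^7 + 13*x^6 + 16*x^5 + 26*x^4 + 14*x^3 + 16*x^2 + 12*x + 9) dx. Term by term:
    ∫_0^2 9*x^8 dx = 512;  ∫_0^2 6*x^7 dx = 192;  ∫_0^2 13*x^6 dx = 1664/7;
    ∫_0^2 16*x^5 dx = 512/3;  ∫_0^2 26*x^4 dx = 832/5;  ∫_0^2 14*x^3 dx = 56;
    ∫_0^2 16*x^2 dx = 128/3;  ∫_0^2 12*x dx = 24;  ∫_0^2 9 dx = 18.
  Sum: 512 + 192 + 1664/7 + 512/3 + 832/5 + 56 + 128/3 + 24 + 18 = 149042/105.
  ∫_0^2 u'(x)^2 dx = ∫_0^2 (144*x^6 + 72*x^5 + 105*x^4 + 72*x^3 + 28*x^2 + 16*x + 4) dx. Term by term:
    ∫_0^2 144*x^6 dx = 18432/7;  ∫_0^2 72*x^5 dx = 768;  ∫_0^2 105*x^4 dx = 672;
    ∫_0^2 72*x^3 dx = 288;  ∫_0^2 28*x^2 dx = 224/3;  ∫_0^2 16*x dx = 32;
    ∫_0^2 4 dx = 8.
  Sum: 18432/7 + 768 + 672 + 288 + 224/3 + 32 + 8 = 93992/21.
Adding: ||u||_{H^1}^2 = 149042/105 + 93992/21 = 206334/35.


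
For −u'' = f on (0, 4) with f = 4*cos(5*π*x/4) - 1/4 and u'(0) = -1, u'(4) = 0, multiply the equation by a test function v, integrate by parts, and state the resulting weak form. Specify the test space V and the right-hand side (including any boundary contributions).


V = H^1(0, 4) (v unrestricted at boundary; u is determined up to an additive constant); weak form: ∫_0^4 u'v' dx = ∫_0^4 (4*cos(5*π*x/4) - 1/4) v dx + v(0) for all v ∈ V.

Multiply both sides by a test function v and integrate from 0 to 4:
  ∫_0^4 −u''(x) v(x) dx = ∫_0^4 f(x) v(x) dx.
Integrate the LHS by parts once:
  ∫_0^4 −u'' v dx = −[u'(x) v(x)]_0^4 + ∫_0^4 u'(x) v'(x) dx.
Thus ∫_0^4 u'(x) v'(x) dx = ∫_0^4 f(x) v(x) dx + [u'(x) v(x)]_0^4.
Choose V so that boundary terms are either known or forced to vanish.
u has inhomogeneous Neumann u'(0) = -1, u'(4) = 0. [u' v]_0^4 = (0)·v(4) − (-1)·v(0) = v(0). Take V = H^1(0, 4); boundary term becomes part of RHS.
Weak formulation: find u (satisfying any essential BC) such that ∫_0^4 u'(x) v'(x) dx = ∫_0^4 f v dx + v(0) for all v ∈ V (Neumann data are natural BCs: they enter the RHS as boundary terms).
Substituting f(x) = 4*cos(5*π*x/4) - 1/4, the right-hand side is ∫_0^4 (4*cos(5*π*x/4) - 1/4) v dx + v(0).
Compatibility check (pure Neumann): taking v ≡ 1 ∈ V gives 0 = ∫_0^4 f dx + (0) − (-1), i.e. ∫_0^4 f dx must equal u'(0) − u'(4) = -1. Indeed ∫_0^4 (4*cos(5*π*x/4) - 1/4) dx = -1, so the data are compatible. The solution is then unique only up to an additive constant (fix it e.g. by requiring ∫_0^4 u dx = 0).


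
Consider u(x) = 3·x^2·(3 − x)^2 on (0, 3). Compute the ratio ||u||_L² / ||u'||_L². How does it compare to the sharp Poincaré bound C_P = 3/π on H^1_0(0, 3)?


||u||_L² / ||u'||_L² = sqrt(3)/2 < C_P = 3/π.

u(x) = 3·x^2·(3 − x)^2, so u'(x) = 6*x*(x - 3)*(2*x - 3).
u(x) = 3·x^2·(3 − x)^2 vanishes at x = 0 and x = 3, so u ∈ H^1_0(0, 3). Differentiate via the product rule and integrate the resulting polynomials term by term.
  ∫_0^3 u² dx = ∫_0^3 (9*x^8 - 108*x^7 + 486*x^6 - 972*x^5 + 729*x^4) dx. Term by term:
    ∫_0^3 9*x^8 dx = 19683;  ∫_0^3 -108*x^7 dx = -177147/2;  ∫_0^3 486*x^6 dx = 1062882/7;
    ∫_0^3 -972*x^5 dx = -118098;  ∫_0^3 729*x^4 dx = 177147/5.
  Sum: 19683 − 177147/2 + 1062882/7 − 118098 + 177147/5 = 19683/70.
  ∫_0^3 (u')² dx = ∫_0^3 (144*x^6 - 1296*x^5 + 4212*x^4 - 5832*x^3 + 2916*x^2) dx. Term by term:
    ∫_0^3 144*x^6 dx = 314928/7;  ∫_0^3 -1296*x^5 dx = -157464;  ∫_0^3 4212*x^4 dx = 1023516/5;
    ∫_0^3 -5832*x^3 dx = -118098;  ∫_0^3 2916*x^2 dx = 26244.
  Sum: 314928/7 − 157464 + 1023516/5 − 118098 + 26244 = 13122/35.
∫_0^3 u² dx = 19683/70, so ||u||_L² = 81*sqrt(210)/70.
∫_0^3 (u')² dx = 13122/35, so ||u'||_L² = 81*sqrt(70)/35.
Ratio ||u||_L² / ||u'||_L² = sqrt(3)/2.
Sharp Poincaré constant on H^1_0(0, 3) is C_P = L/π = 3/π, achieved by sin(π/3·x).
A polynomial bump cannot attain the sharp Poincaré constant (only the first sine eigenfunction does), so the ratio is strictly less than C_P, consistent with ||u||_L² ≤ C_P ||u'||_L².


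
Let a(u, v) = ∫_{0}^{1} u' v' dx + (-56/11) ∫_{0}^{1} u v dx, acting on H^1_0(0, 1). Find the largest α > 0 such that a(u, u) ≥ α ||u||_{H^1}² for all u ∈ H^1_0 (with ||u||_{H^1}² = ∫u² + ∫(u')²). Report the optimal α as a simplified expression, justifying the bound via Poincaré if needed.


α = (-56/11 + π^2)/(1 + π^2)

Coercivity of a(·,·) on H^1_0(0, 1) means a(u, u) ≥ α ||u||_{H^1}² for every u ∈ H^1_0.
The interval has length L = 1, and Poincaré/coercivity depend only on L. Here a(u, u) = ∫(u')² + (-56/11)·∫u².
Here c = -56/11 < 0 with |c| < (π/L)² = π^2, so coercivity still holds. The condition a(u,u) ≥ α||u||_{H^1}² reads (1−α)∫(u')² ≥ (α−c)∫u². Any admissible α is ≤ 1 (rapidly oscillating u have ∫u²/∫(u')² → 0), and α = 1 would force 0 ≥ (1−c)∫u², impossible since c < 1; so 1−α > 0. By the sharp Poincaré inequality on H^1_0 of an interval of length L, ∫(u')² ≥ (π/L)²∫u² with equality for the first sine mode sin(π(x−x₀)/L) (x₀ the left endpoint), so the inequality holds for all u iff (1−α)(π/L)² ≥ α − c, i.e. α ≤ ((π/L)² + c)/((π/L)² + 1) = (1 + c(L/π)²)/(1 + (L/π)²). (Direct route, valid since c ≤ 0: Poincaré gives c∫u² ≥ c(L/π)²∫(u')², so a(u,u) ≥ (1 + c(L/π)²)∫(u')², while ||u||_{H^1}² ≤ (1 + (L/π)²)∫(u')²; dividing yields the same α.) With (π/L)² = π^2 and c = -56/11, the largest admissible constant is α = ((π/L)² + c)/((π/L)² + 1).
Simplifying, α = (-56/11 + π^2)/(1 + π^2).


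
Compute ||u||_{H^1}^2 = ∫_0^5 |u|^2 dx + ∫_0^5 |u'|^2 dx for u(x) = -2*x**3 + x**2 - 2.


||u||_{H^1}^2 = 1152295/21

The H^1 norm (squared) on an interval (0, L) is
  ||u||_{H^1}^2 = ∫_0^L u(x)^2 dx + ∫_0^L u'(x)^2 dx.
Compute u'(x) = -6*x**2 + 2*x.
Then u(x)^2 = 4*x**6 - 4*x**5 + x**4 + 8*x**3 - 4*x**2 + 4 and u'(x)^2 = 36*x**4 - 24*x**3 + 4*x**2.
Integrate each monomial from 0 to 5 using ∫_0^5 c·x^n dx = c·5^(n+1)/(n+1):
  ∫_0^5 u(x)^2 dx = ∫_0^5 (4*x^6 - 4*x^5 + x^4 + 8*x^3 - 4*x^2 + 4) dx. Term by term:
    ∫_0^5 4*x^6 dx = 312500/7;  ∫_0^5 -4*x^5 dx = -31250/3;  ∫_0^5 x^4 dx = 625;
    ∫_0^5 8*x^3 dx = 1250;  ∫_0^5 -4*x^2 dx = -500/3;  ∫_0^5 4 dx = 20.
  Sum: 312500/7 − 31250/3 + 625 + 1250 − 500/3 + 20 = 755045/21.
  ∫_0^5 u'(x)^2 dx = ∫_0^5 (36*x^4 - 24*x^3 + 4*x^2) dx. Term by term:
    ∫_0^5 36*x^4 dx = 22500;  ∫_0^5 -24*x^3 dx = -3750;  ∫_0^5 4*x^2 dx = 500/3.
  Sum: 22500 − 3750 + 500/3 = 56750/3.
Adding: ||u||_{H^1}^2 = 755045/21 + 56750/3 = 1152295/21.


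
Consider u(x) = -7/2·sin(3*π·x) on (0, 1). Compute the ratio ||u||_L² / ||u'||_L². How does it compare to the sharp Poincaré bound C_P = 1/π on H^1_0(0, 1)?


||u||_L² / ||u'||_L² = 1/(3*π) < C_P = 1/π.

u(x) = -7/2·sin(3*π·x), so u'(x) = -21*π*cos(3*π*x)/2.
Writing u(x) = A·sin(kπx/L) with A = -7/2 and k = 3, use ∫_0^L sin²(kπx/L) dx = L/2 and ∫_0^L cos²(kπx/L) dx = L/2.
u² = 49/4·sin²(3*π·x) and (u')² = 441*π^2/4·cos²(3*π·x), and each of sin², cos² integrates to L/2 = 1/2 over (0, 1).
∫_0^1 u² dx = 49/8, so ||u||_L² = 7*sqrt(2)/4.
∫_0^1 (u')² dx = 441*π^2/8, so ||u'||_L² = 21*sqrt(2)*π/4.
Ratio ||u||_L² / ||u'||_L² = 1/(3*π).
Sharp Poincaré constant on H^1_0(0, 1) is C_P = L/π = 1/π, achieved by sin(π·x).
This is the k = 3 harmonic; the ratio L/(kπ) is strictly less than C_P = L/π, consistent with the sharp inequality ||u||_L² ≤ C_P ||u'||_L².


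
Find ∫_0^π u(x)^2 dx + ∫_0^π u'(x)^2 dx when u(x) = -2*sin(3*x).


||u||_{H^1(0,π)}^2 = 20*π

u'(x) = -6*cos(3*x).
Expand u² and (u')² and integrate term by term on (0, π), using: for integers n ≥ 1, ∫_0^π sin²(nx) dx = ∫_0^π cos²(nx) dx = π/2; for n ≠ n', ∫_0^π sin(nx)sin(n'x) dx = ∫_0^π cos(nx)cos(n'x) dx = 0; and by product-to-sum, ∫_0^π sin(nx)cos(n'x) dx = ½∫_0^π [sin((n+n')x) + sin((n−n')x)] dx, which is 0 when n+n' is even and 2n/(n²−n'²) when n+n' is odd (it need not vanish on (0, π)).
  u² squared terms: (-2)²·∫sin(3x)² dx = 4·π/2 = 2*π.
  So ∫_0^π u² dx = 2*π.
  (u')² squared terms: (-6)²·∫cos(3x)² dx = 36·π/2 = 18*π.
  So ∫_0^π (u')² dx = 18*π.
||u||_{H^1}^2 = (2*π) + (18*π) = 20*π.


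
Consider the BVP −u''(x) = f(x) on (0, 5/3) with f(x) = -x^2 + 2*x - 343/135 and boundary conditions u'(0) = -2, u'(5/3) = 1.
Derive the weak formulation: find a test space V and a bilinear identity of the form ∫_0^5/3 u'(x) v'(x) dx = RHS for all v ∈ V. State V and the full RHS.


V = H^1(0, 5/3) (v unrestricted at boundary; u is determined up to an additive constant); weak form: ∫_0^5/3 u'v' dx = ∫_0^5/3 (-x^2 + 2*x - 343/135) v dx + v(5/3) + 2·v(0) for all v ∈ V.

Multiply both sides by a test function v and integrate from 0 to 5/3:
  ∫_0^5/3 −u''(x) v(x) dx = ∫_0^5/3 f(x) v(x) dx.
Integrate the LHS by parts once:
  ∫_0^5/3 −u'' v dx = −[u'(x) v(x)]_0^5/3 + ∫_0^5/3 u'(x) v'(x) dx.
Thus ∫_0^5/3 u'(x) v'(x) dx = ∫_0^5/3 f(x) v(x) dx + [u'(x) v(x)]_0^5/3.
Choose V so that boundary terms are either known or forced to vanish.
u has inhomogeneous Neumann u'(0) = -2, u'(5/3) = 1. [u' v]_0^5/3 = (1)·v(5/3) − (-2)·v(0) = v(5/3) + 2·v(0). Take V = H^1(0, 5/3); boundary term becomes part of RHS.
Weak formulation: find u (satisfying any essential BC) such that ∫_0^5/3 u'(x) v'(x) dx = ∫_0^5/3 f v dx + v(5/3) + 2·v(0) for all v ∈ V (Neumann data are natural BCs: they enter the RHS as boundary terms).
Substituting f(x) = -x^2 + 2*x - 343/135, the right-hand side is ∫_0^5/3 (-x^2 + 2*x - 343/135) v dx + v(5/3) + 2·v(0).
Compatibility check (pure Neumann): taking v ≡ 1 ∈ V gives 0 = ∫_0^5/3 f dx + (1) − (-2), i.e. ∫_0^5/3 f dx must equal u'(0) − u'(5/3) = -3. Indeed ∫_0^5/3 (-x^2 + 2*x - 343/135) dx = -3, so the data are compatible. The solution is then unique only up to an additive constant (fix it e.g. by requiring ∫_0^5/3 u dx = 0).


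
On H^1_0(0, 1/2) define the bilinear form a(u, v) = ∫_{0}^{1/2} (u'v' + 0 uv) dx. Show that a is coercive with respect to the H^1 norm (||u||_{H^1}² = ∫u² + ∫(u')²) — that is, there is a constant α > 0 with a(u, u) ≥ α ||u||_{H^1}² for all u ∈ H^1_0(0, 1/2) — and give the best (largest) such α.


α = 4*π^2/(1 + 4*π^2)

Coercivity of a(·,·) on H^1_0(0, 1/2) means a(u, u) ≥ α ||u||_{H^1}² for every u ∈ H^1_0.
The interval has length L = 1/2, and Poincaré/coercivity depend only on L. Here a(u, u) = ∫(u')² + (0)·∫u².
Here c = 0, so a(u,u) = ∫(u')² alone. The condition a(u,u) ≥ α||u||_{H^1}² reads (1−α)∫(u')² ≥ (α−c)∫u². Any admissible α is ≤ 1 (rapidly oscillating u have ∫u²/∫(u')² → 0), and α = 1 would force 0 ≥ (1−c)∫u², impossible since c < 1; so 1−α > 0. By the sharp Poincaré inequality on H^1_0 of an interval of length L, ∫(u')² ≥ (π/L)²∫u² with equality for the first sine mode sin(π(x−x₀)/L) (x₀ the left endpoint), so the inequality holds for all u iff (1−α)(π/L)² ≥ α − c, i.e. α ≤ ((π/L)² + c)/((π/L)² + 1) = (1 + c(L/π)²)/(1 + (L/π)²). (Direct route, valid since c ≤ 0: Poincaré gives c∫u² ≥ c(L/π)²∫(u')², so a(u,u) ≥ (1 + c(L/π)²)∫(u')², while ||u||_{H^1}² ≤ (1 + (L/π)²)∫(u')²; dividing yields the same α.) With (π/L)² = 4*π^2 and c = 0, the largest admissible constant is α = ((π/L)² + c)/((π/L)² + 1).
Simplifying, α = 4*π^2/(1 + 4*π^2).


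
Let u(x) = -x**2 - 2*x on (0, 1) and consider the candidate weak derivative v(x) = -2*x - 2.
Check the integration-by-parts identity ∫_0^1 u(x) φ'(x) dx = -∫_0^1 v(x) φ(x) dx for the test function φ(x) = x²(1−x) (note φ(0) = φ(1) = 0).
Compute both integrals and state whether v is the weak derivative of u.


LHS = 4/15, RHS = 4/15. Yes, v = u' weakly.

u(x) = -x**2 - 2*x, classical derivative u'(x) = -2*x - 2.
φ(x) = x²(1−x), so φ'(x) = x*(2 - 3*x).
Note φ(0) = φ(1) = 0, so the boundary term u·φ vanishes.
LHS = ∫_0^1 u(x) φ'(x) dx = ∫_0^1 (3*x^4 + 4*x^3 - 4*x^2) dx. Term by term:
  ∫_0^1 3*x^4 dx = 3/5;  ∫_0^1 4*x^3 dx = 1;  ∫_0^1 -4*x^2 dx = -4/3.
Sum: 3/5 + 1 − 4/3 = 4/15.
So LHS = 4/15.
∫_0^1 v(x) φ(x) dx = ∫_0^1 (2*x^4 - 2*x^2) dx. Term by term:
  ∫_0^1 2*x^4 dx = 2/5;  ∫_0^1 -2*x^2 dx = -2/3.
Sum: 2/5 − 2/3 = -4/15.
So RHS = -∫_0^1 v(x) φ(x) dx = 4/15.
LHS = RHS, so the identity holds for this test φ.
Moreover u is smooth here and v(x) = u'(x) = -2*x - 2 pointwise, so the identity holds for every test function. Hence v is the weak derivative of u.


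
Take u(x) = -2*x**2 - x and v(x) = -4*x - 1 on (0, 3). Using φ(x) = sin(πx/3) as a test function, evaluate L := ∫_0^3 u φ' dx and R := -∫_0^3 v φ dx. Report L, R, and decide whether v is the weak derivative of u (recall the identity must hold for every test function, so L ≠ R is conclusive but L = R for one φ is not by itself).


LHS = 42/π, RHS = 42/π. Yes, v = u' weakly.

u(x) = -2*x**2 - x, classical derivative u'(x) = -4*x - 1.
φ(x) = sin(πx/3), so φ'(x) = π*cos(π*x/3)/3.
Note φ(0) = φ(3) = 0, so the boundary term u·φ vanishes.
LHS = ∫_0^3 u(x) φ'(x) dx = ∫_0^3 (-2*π*x^2*cos(π*x/3)/3 - π*x*cos(π*x/3)/3) dx. Term by term:
  ∫_0^3 -2*π*x^2*cos(π*x/3)/3 dx = 36/π;  ∫_0^3 -π*x*cos(π*x/3)/3 dx = 6/π.
Sum: 36/π + 6/π = 42/π.
So LHS = 42/π.
∫_0^3 v(x) φ(x) dx = ∫_0^3 (-4*x*sin(π*x/3) - sin(π*x/3)) dx. Term by term:
  ∫_0^3 -sin(π*x/3) dx = -6/π;  ∫_0^3 -4*x*sin(π*x/3) dx = -36/π.
Sum: -6/π − 36/π = -42/π.
So RHS = -∫_0^3 v(x) φ(x) dx = 42/π.
LHS = RHS, so the identity holds for this test φ.
Moreover u is smooth here and v(x) = u'(x) = -4*x - 1 pointwise, so the identity holds for every test function. Hence v is the weak derivative of u.


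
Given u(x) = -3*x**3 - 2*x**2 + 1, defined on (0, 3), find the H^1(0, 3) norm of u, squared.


||u||_{H^1}^2 = 137877/14

The H^1 norm (squared) on an interval (0, L) is
  ||u||_{H^1}^2 = ∫_0^L u(x)^2 dx + ∫_0^L u'(x)^2 dx.
Compute u'(x) = -9*x**2 - 4*x.
Then u(x)^2 = 9*x**6 + 12*x**5 + 4*x**4 - 6*x**3 - 4*x**2 + 1 and u'(x)^2 = 81*x**4 + 72*x**3 + 16*x**2.
Integrate each monomial from 0 to 3 using ∫_0^3 c·x^n dx = c·3^(n+1)/(n+1):
  ∫_0^3 u(x)^2 dx = ∫_0^3 (9*x^6 + 12*x^5 + 4*x^4 - 6*x^3 - 4*x^2 + 1) dx. Term by term:
    ∫_0^3 9*x^6 dx = 19683/7;  ∫_0^3 12*x^5 dx = 1458;  ∫_0^3 4*x^4 dx = 972/5;
    ∫_0^3 -6*x^3 dx = -243/2;  ∫_0^3 -4*x^2 dx = -36;  ∫_0^3 1 dx = 3.
  Sum: 19683/7 + 1458 + 972/5 − 243/2 − 36 + 3 = 301683/70.
  ∫_0^3 u'(x)^2 dx = ∫_0^3 (81*x^4 + 72*x^3 + 16*x^2) dx. Term by term:
    ∫_0^3 81*x^4 dx = 19683/5;  ∫_0^3 72*x^3 dx = 1458;  ∫_0^3 16*x^2 dx = 144.
  Sum: 19683/5 + 1458 + 144 = 27693/5.
Adding: ||u||_{H^1}^2 = 301683/70 + 27693/5 = 137877/14.


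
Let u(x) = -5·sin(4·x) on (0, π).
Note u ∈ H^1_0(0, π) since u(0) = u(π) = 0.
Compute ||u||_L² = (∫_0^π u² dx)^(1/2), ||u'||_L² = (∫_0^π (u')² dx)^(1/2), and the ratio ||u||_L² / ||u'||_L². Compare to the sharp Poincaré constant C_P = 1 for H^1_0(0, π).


||u||_L² / ||u'||_L² = 1/4 < C_P = 1.

u(x) = -5·sin(4·x), so u'(x) = -20*cos(4*x).
Writing u(x) = A·sin(kπx/L) with A = -5 and k = 4, use ∫_0^L sin²(kπx/L) dx = L/2 and ∫_0^L cos²(kπx/L) dx = L/2.
u² = 25·sin²(4·x) and (u')² = 400·cos²(4·x), and each of sin², cos² integrates to L/2 = π/2 over (0, π).
∫_0^π u² dx = 25*π/2, so ||u||_L² = 5*sqrt(2)*sqrt(π)/2.
∫_0^π (u')² dx = 200*π, so ||u'||_L² = 10*sqrt(2)*sqrt(π).
Ratio ||u||_L² / ||u'||_L² = 1/4.
Sharp Poincaré constant on H^1_0(0, π) is C_P = L/π = 1, achieved by sin(x).
This is the k = 4 harmonic; the ratio L/(kπ) is strictly less than C_P = L/π, consistent with the sharp inequality ||u||_L² ≤ C_P ||u'||_L².


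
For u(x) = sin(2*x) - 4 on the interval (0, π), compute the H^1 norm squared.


||u||_{H^1(0,π)}^2 = 37*π/2

u'(x) = 2*cos(2*x).
Expand u² and (u')² and integrate term by term on (0, π), using: for integers n ≥ 1, ∫_0^π sin²(nx) dx = ∫_0^π cos²(nx) dx = π/2; for n ≠ n', ∫_0^π sin(nx)sin(n'x) dx = ∫_0^π cos(nx)cos(n'x) dx = 0; and by product-to-sum, ∫_0^π sin(nx)cos(n'x) dx = ½∫_0^π [sin((n+n')x) + sin((n−n')x)] dx, which is 0 when n+n' is even and 2n/(n²−n'²) when n+n' is odd (it need not vanish on (0, π)). For the constant mode: ∫_0^π 1 dx = π, ∫_0^π cos(nx) dx = 0, ∫_0^π sin(nx) dx = (1−(−1)^n)/n.
  u² squared terms: (-4)²·∫1 dx = 16·π = 16*π;  (1)²·∫sin(2x)² dx = 1·π/2 = π/2.
  u² cross terms: 2·(-4)·(1)·∫1·sin(2x) dx = -8·(0) = 0.
  So ∫_0^π u² dx = 16*π + π/2 + 0 = 33*π/2.
  (u')² squared terms: (2)²·∫cos(2x)² dx = 4·π/2 = 2*π.
  So ∫_0^π (u')² dx = 2*π.
||u||_{H^1}^2 = (33*π/2) + (2*π) = 37*π/2.


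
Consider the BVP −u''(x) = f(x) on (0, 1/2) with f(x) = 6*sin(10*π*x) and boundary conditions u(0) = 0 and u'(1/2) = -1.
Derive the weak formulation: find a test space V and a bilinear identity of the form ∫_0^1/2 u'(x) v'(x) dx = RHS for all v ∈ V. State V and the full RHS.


V = {v ∈ H^1(0, 1/2) : v(0) = 0} (test functions vanish at x = 0 where u is specified); weak form: ∫_0^1/2 u'v' dx = ∫_0^1/2 (6*sin(10*π*x)) v dx − v(1/2) for all v ∈ V.

Multiply both sides by a test function v and integrate from 0 to 1/2:
  ∫_0^1/2 −u''(x) v(x) dx = ∫_0^1/2 f(x) v(x) dx.
Integrate the LHS by parts once:
  ∫_0^1/2 −u'' v dx = −[u'(x) v(x)]_0^1/2 + ∫_0^1/2 u'(x) v'(x) dx.
Thus ∫_0^1/2 u'(x) v'(x) dx = ∫_0^1/2 f(x) v(x) dx + [u'(x) v(x)]_0^1/2.
Choose V so that boundary terms are either known or forced to vanish.
Mixed BC: u(0) = 0 (Dirichlet) and u'(1/2) = -1 (Neumann). Define V = {v ∈ H^1(0, 1/2) : v(0) = 0}. Then [u' v]_0^1/2 = u'(1/2)·v(1/2) − u'(0)·0 = − v(1/2).
Weak formulation: find u (satisfying any essential BC) such that ∫_0^1/2 u'(x) v'(x) dx = ∫_0^1/2 f v dx − v(1/2) for all v ∈ V (Dirichlet at 0 absorbed into V; Neumann datum at x = 1/2 contributes the boundary term).
Substituting f(x) = 6*sin(10*π*x), the right-hand side is ∫_0^1/2 (6*sin(10*π*x)) v dx − v(1/2).


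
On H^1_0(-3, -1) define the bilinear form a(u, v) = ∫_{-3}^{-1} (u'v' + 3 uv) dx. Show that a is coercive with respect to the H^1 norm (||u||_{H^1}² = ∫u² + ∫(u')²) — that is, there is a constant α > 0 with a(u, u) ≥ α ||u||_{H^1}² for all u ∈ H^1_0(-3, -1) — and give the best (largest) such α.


α = 1

Coercivity of a(·,·) on H^1_0(-3, -1) means a(u, u) ≥ α ||u||_{H^1}² for every u ∈ H^1_0.
The interval has length L = 2, and Poincaré/coercivity depend only on L. Here a(u, u) = ∫(u')² + (3)·∫u².
Here c = 3 ≥ 1, so a(u,u) = ∫(u')² + c∫u² ≥ ∫(u')² + ∫u² = ||u||_{H^1}², i.e. α = 1 works. No larger α is possible: a(u,u) ≥ α||u||_{H^1}² means (1−α)∫(u')² ≥ (α−c)∫u², and for the modes u_n = sin(nπ(x−x₀)/L) (x₀ the left endpoint) one has ∫u_n²/∫(u_n')² = (L/(nπ))² → 0, so a(u_n,u_n)/||u_n||_{H^1}² → 1. Hence the optimal constant is α = 1.
Therefore α = 1.


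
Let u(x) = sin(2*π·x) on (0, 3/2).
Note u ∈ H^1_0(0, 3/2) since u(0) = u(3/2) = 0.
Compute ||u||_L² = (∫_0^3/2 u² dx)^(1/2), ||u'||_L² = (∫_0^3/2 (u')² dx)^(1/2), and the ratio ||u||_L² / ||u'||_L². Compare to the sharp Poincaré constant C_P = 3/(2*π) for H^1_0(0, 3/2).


||u||_L² / ||u'||_L² = 1/(2*π) < C_P = 3/(2*π).

u(x) = sin(2*π·x), so u'(x) = 2*π*cos(2*π*x).
Writing u(x) = A·sin(kπx/L) with A = 1 and k = 3, use ∫_0^L sin²(kπx/L) dx = L/2 and ∫_0^L cos²(kπx/L) dx = L/2.
u² = 1·sin²(2*π·x) and (u')² = 4*π^2·cos²(2*π·x), and each of sin², cos² integrates to L/2 = 3/4 over (0, 3/2).
∫_0^3/2 u² dx = 3/4, so ||u||_L² = sqrt(3)/2.
∫_0^3/2 (u')² dx = 3*π^2, so ||u'||_L² = sqrt(3)*π.
Ratio ||u||_L² / ||u'||_L² = 1/(2*π).
Sharp Poincaré constant on H^1_0(0, 3/2) is C_P = L/π = 3/(2*π), achieved by sin(2*π/3·x).
This is the k = 3 harmonic; the ratio L/(kπ) is strictly less than C_P = L/π, consistent with the sharp inequality ||u||_L² ≤ C_P ||u'||_L².


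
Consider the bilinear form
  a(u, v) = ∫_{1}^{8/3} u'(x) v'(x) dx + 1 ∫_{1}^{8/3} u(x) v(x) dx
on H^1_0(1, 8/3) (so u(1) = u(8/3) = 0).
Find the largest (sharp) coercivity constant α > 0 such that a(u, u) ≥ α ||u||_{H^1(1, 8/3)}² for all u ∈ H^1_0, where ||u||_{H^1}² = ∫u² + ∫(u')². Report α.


α = 1

Coercivity of a(·,·) on H^1_0(1, 8/3) means a(u, u) ≥ α ||u||_{H^1}² for every u ∈ H^1_0.
The interval has length L = 5/3, and Poincaré/coercivity depend only on L. Here a(u, u) = ∫(u')² + (1)·∫u².
Here c = 1 ≥ 1, so a(u,u) = ∫(u')² + c∫u² ≥ ∫(u')² + ∫u² = ||u||_{H^1}², i.e. α = 1 works. No larger α is possible: a(u,u) ≥ α||u||_{H^1}² means (1−α)∫(u')² ≥ (α−c)∫u², and for the modes u_n = sin(nπ(x−x₀)/L) (x₀ the left endpoint) one has ∫u_n²/∫(u_n')² = (L/(nπ))² → 0, so a(u_n,u_n)/||u_n||_{H^1}² → 1. Hence the optimal constant is α = 1.
Therefore α = 1.


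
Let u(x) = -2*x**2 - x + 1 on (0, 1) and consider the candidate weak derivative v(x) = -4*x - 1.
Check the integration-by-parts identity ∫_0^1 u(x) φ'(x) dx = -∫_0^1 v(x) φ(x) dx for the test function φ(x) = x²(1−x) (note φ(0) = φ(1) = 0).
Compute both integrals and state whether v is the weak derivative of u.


LHS = 17/60, RHS = 17/60. Yes, v = u' weakly.

u(x) = -2*x**2 - x + 1, classical derivative u'(x) = -4*x - 1.
φ(x) = x²(1−x), so φ'(x) = x*(2 - 3*x).
Note φ(0) = φ(1) = 0, so the boundary term u·φ vanishes.
LHS = ∫_0^1 u(x) φ'(x) dx = ∫_0^1 (6*x^4 - x^3 - 5*x^2 + 2*x) dx. Term by term:
  ∫_0^1 6*x^4 dx = 6/5;  ∫_0^1 -x^3 dx = -1/4;  ∫_0^1 -5*x^2 dx = -5/3;
  ∫_0^1 2*x dx = 1.
Sum: 6/5 − 1/4 − 5/3 + 1 = 17/60.
So LHS = 17/60.
∫_0^1 v(x) φ(x) dx = ∫_0^1 (4*x^4 - 3*x^3 - x^2) dx. Term by term:
  ∫_0^1 4*x^4 dx = 4/5;  ∫_0^1 -3*x^3 dx = -3/4;  ∫_0^1 -x^2 dx = -1/3.
Sum: 4/5 − 3/4 − 1/3 = -17/60.
So RHS = -∫_0^1 v(x) φ(x) dx = 17/60.
LHS = RHS, so the identity holds for this test φ.
Moreover u is smooth here and v(x) = u'(x) = -4*x - 1 pointwise, so the identity holds for every test function. Hence v is the weak derivative of u.


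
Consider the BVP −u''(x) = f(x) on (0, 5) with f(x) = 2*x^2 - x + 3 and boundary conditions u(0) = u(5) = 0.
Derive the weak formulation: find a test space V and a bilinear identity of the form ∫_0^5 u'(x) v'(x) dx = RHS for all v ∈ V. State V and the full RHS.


V = H^1_0(0, 5) (so v(0) = v(5) = 0); weak form: ∫_0^5 u'v' dx = ∫_0^5 (2*x^2 - x + 3) v dx for all v ∈ V.

Multiply both sides by a test function v and integrate from 0 to 5:
  ∫_0^5 −u''(x) v(x) dx = ∫_0^5 f(x) v(x) dx.
Integrate the LHS by parts once:
  ∫_0^5 −u'' v dx = −[u'(x) v(x)]_0^5 + ∫_0^5 u'(x) v'(x) dx.
Thus ∫_0^5 u'(x) v'(x) dx = ∫_0^5 f(x) v(x) dx + [u'(x) v(x)]_0^5.
Choose V so that boundary terms are either known or forced to vanish.
u is Dirichlet: u(0) = u(5) = 0. Let V = H^1_0(0, 5); then v(0) = v(5) = 0, and [u' v]_0^5 = 0.
Weak formulation: find u (satisfying any essential BC) such that ∫_0^5 u'(x) v'(x) dx = ∫_0^5 f v dx for all v ∈ V.
Substituting f(x) = 2*x^2 - x + 3, the right-hand side is ∫_0^5 (2*x^2 - x + 3) v dx.


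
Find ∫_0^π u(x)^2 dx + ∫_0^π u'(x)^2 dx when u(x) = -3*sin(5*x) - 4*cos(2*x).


||u||_{H^1(0,π)}^2 = 400/7 + 157*π

u'(x) = 8*sin(2*x) - 15*cos(5*x).
Expand u² and (u')² and integrate term by term on (0, π), using: for integers n ≥ 1, ∫_0^π sin²(nx) dx = ∫_0^π cos²(nx) dx = π/2; for n ≠ n', ∫_0^π sin(nx)sin(n'x) dx = ∫_0^π cos(nx)cos(n'x) dx = 0; and by product-to-sum, ∫_0^π sin(nx)cos(n'x) dx = ½∫_0^π [sin((n+n')x) + sin((n−n')x)] dx, which is 0 when n+n' is even and 2n/(n²−n'²) when n+n' is odd (it need not vanish on (0, π)).
  u² squared terms: (-4)²·∫cos(2x)² dx = 16·π/2 = 8*π;  (-3)²·∫sin(5x)² dx = 9·π/2 = 9*π/2.
  u² cross terms: 2·(-4)·(-3)·∫cos(2x)·sin(5x) dx = 24·(10/21) = 80/7.
  So ∫_0^π u² dx = 8*π + 9*π/2 + 80/7 = 80/7 + 25*π/2.
  (u')² squared terms: (-15)²·∫cos(5x)² dx = 225·π/2 = 225*π/2;  (8)²·∫sin(2x)² dx = 64·π/2 = 32*π.
  (u')² cross terms: 2·(-15)·(8)·∫cos(5x)·sin(2x) dx = -240·(-4/21) = 320/7.
  So ∫_0^π (u')² dx = 225*π/2 + 32*π + 320/7 = 320/7 + 289*π/2.
||u||_{H^1}^2 = (80/7 + 25*π/2) + (320/7 + 289*π/2) = 400/7 + 157*π.


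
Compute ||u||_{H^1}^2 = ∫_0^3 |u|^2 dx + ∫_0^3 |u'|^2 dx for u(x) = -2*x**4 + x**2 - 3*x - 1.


||u||_{H^1}^2 = 2001441/70

The H^1 norm (squared) on an interval (0, L) is
  ||u||_{H^1}^2 = ∫_0^L u(x)^2 dx + ∫_0^L u'(x)^2 dx.
Compute u'(x) = -8*x**3 + 2*x - 3.
Then u(x)^2 = 4*x**8 - 4*x**6 + 12*x**5 + 5*x**4 - 6*x**3 + 7*x**2 + 6*x + 1 and u'(x)^2 = 64*x**6 - 32*x**4 + 48*x**3 + 4*x**2 - 12*x + 9.
Integrate each monomial from 0 to 3 using ∫_0^3 c·x^n dx = c·3^(n+1)/(n+1):
  ∫_0^3 u(x)^2 dx = ∫_0^3 (4*x^8 - 4*x^6 + 12*x^5 + 5*x^4 - 6*x^3 + 7*x^2 + 6*x + 1) dx. Term by term:
    ∫_0^3 4*x^8 dx = 8748;  ∫_0^3 -4*x^6 dx = -8748/7;  ∫_0^3 12*x^5 dx = 1458;
    ∫_0^3 5*x^4 dx = 243;  ∫_0^3 -6*x^3 dx = -243/2;  ∫_0^3 7*x^2 dx = 63;
    ∫_0^3 6*x dx = 27;  ∫_0^3 1 dx = 3.
  Sum: 8748 − 8748/7 + 1458 + 243 − 243/2 + 63 + 27 + 3 = 128391/14.
  ∫_0^3 u'(x)^2 dx = ∫_0^3 (64*x^6 - 32*x^4 + 48*x^3 + 4*x^2 - 12*x + 9) dx. Term by term:
    ∫_0^3 64*x^6 dx = 139968/7;  ∫_0^3 -32*x^4 dx = -7776/5;  ∫_0^3 48*x^3 dx = 972;
    ∫_0^3 4*x^2 dx = 36;  ∫_0^3 -12*x dx = -54;  ∫_0^3 9 dx = 27.
  Sum: 139968/7 − 7776/5 + 972 + 36 − 54 + 27 = 679743/35.
Adding: ||u||_{H^1}^2 = 128391/14 + 679743/35 = 2001441/70.


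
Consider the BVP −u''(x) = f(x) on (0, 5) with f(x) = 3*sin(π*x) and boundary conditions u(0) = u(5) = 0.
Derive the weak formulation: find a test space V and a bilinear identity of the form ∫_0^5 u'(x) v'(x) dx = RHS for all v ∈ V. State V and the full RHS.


V = H^1_0(0, 5) (so v(0) = v(5) = 0); weak form: ∫_0^5 u'v' dx = ∫_0^5 (3*sin(π*x)) v dx for all v ∈ V.

Multiply both sides by a test function v and integrate from 0 to 5:
  ∫_0^5 −u''(x) v(x) dx = ∫_0^5 f(x) v(x) dx.
Integrate the LHS by parts once:
  ∫_0^5 −u'' v dx = −[u'(x) v(x)]_0^5 + ∫_0^5 u'(x) v'(x) dx.
Thus ∫_0^5 u'(x) v'(x) dx = ∫_0^5 f(x) v(x) dx + [u'(x) v(x)]_0^5.
Choose V so that boundary terms are either known or forced to vanish.
u is Dirichlet: u(0) = u(5) = 0. Let V = H^1_0(0, 5); then v(0) = v(5) = 0, and [u' v]_0^5 = 0.
Weak formulation: find u (satisfying any essential BC) such that ∫_0^5 u'(x) v'(x) dx = ∫_0^5 f v dx for all v ∈ V.
Substituting f(x) = 3*sin(π*x), the right-hand side is ∫_0^5 (3*sin(π*x)) v dx.


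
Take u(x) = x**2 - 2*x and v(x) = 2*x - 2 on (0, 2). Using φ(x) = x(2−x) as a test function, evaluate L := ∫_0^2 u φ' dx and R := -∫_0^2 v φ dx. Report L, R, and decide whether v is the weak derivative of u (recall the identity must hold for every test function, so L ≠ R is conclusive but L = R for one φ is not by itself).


LHS = 0, RHS = 0. Yes, v = u' weakly.

u(x) = x**2 - 2*x, classical derivative u'(x) = 2*x - 2.
φ(x) = x(2−x), so φ'(x) = 2 - 2*x.
Note φ(0) = φ(2) = 0, so the boundary term u·φ vanishes.
LHS = ∫_0^2 u(x) φ'(x) dx = ∫_0^2 (-2*x^3 + 6*x^2 - 4*x) dx. Term by term:
  ∫_0^2 -2*x^3 dx = -8;  ∫_0^2 6*x^2 dx = 16;  ∫_0^2 -4*x dx = -8.
Sum: -8 + 16 − 8 = 0.
So LHS = 0.
∫_0^2 v(x) φ(x) dx = ∫_0^2 (-2*x^3 + 6*x^2 - 4*x) dx. Term by term:
  ∫_0^2 -2*x^3 dx = -8;  ∫_0^2 6*x^2 dx = 16;  ∫_0^2 -4*x dx = -8.
Sum: -8 + 16 − 8 = 0.
So RHS = -∫_0^2 v(x) φ(x) dx = 0.
LHS = RHS, so the identity holds for this test φ.
Moreover u is smooth here and v(x) = u'(x) = 2*x - 2 pointwise, so the identity holds for every test function. Hence v is the weak derivative of u.


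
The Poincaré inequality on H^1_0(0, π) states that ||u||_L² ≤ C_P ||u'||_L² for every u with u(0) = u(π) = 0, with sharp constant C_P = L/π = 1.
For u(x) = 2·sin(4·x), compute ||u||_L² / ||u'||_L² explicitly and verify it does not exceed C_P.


||u||_L² / ||u'||_L² = 1/4 < C_P = 1.

u(x) = 2·sin(4·x), so u'(x) = 8*cos(4*x).
Writing u(x) = A·sin(kπx/L) with A = 2 and k = 4, use ∫_0^L sin²(kπx/L) dx = L/2 and ∫_0^L cos²(kπx/L) dx = L/2.
u² = 4·sin²(4·x) and (u')² = 64·cos²(4·x), and each of sin², cos² integrates to L/2 = π/2 over (0, π).
∫_0^π u² dx = 2*π, so ||u||_L² = sqrt(2)*sqrt(π).
∫_0^π (u')² dx = 32*π, so ||u'||_L² = 4*sqrt(2)*sqrt(π).
Ratio ||u||_L² / ||u'||_L² = 1/4.
Sharp Poincaré constant on H^1_0(0, π) is C_P = L/π = 1, achieved by sin(x).
This is the k = 4 harmonic; the ratio L/(kπ) is strictly less than C_P = L/π, consistent with the sharp inequality ||u||_L² ≤ C_P ||u'||_L².


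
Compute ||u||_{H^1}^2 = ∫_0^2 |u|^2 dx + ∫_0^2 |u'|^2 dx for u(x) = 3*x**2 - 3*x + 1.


||u||_{H^1}^2 = 288/5

The H^1 norm (squared) on an interval (0, L) is
  ||u||_{H^1}^2 = ∫_0^L u(x)^2 dx + ∫_0^L u'(x)^2 dx.
Compute u'(x) = 6*x - 3.
Then u(x)^2 = 9*x**4 - 18*x**3 + 15*x**2 - 6*x + 1 and u'(x)^2 = 36*x**2 - 36*x + 9.
Integrate each monomial from 0 to 2 using ∫_0^2 c·x^n dx = c·2^(n+1)/(n+1):
  ∫_0^2 u(x)^2 dx = ∫_0^2 (9*x^4 - 18*x^3 + 15*x^2 - 6*x + 1) dx. Term by term:
    ∫_0^2 9*x^4 dx = 288/5;  ∫_0^2 -18*x^3 dx = -72;  ∫_0^2 15*x^2 dx = 40;
    ∫_0^2 -6*x dx = -12;  ∫_0^2 1 dx = 2.
  Sum: 288/5 − 72 + 40 − 12 + 2 = 78/5.
  ∫_0^2 u'(x)^2 dx = ∫_0^2 (36*x^2 - 36*x + 9) dx. Term by term:
    ∫_0^2 36*x^2 dx = 96;  ∫_0^2 -36*x dx = -72;  ∫_0^2 9 dx = 18.
  Sum: 96 − 72 + 18 = 42.
Adding: ||u||_{H^1}^2 = 78/5 + 42 = 288/5.
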